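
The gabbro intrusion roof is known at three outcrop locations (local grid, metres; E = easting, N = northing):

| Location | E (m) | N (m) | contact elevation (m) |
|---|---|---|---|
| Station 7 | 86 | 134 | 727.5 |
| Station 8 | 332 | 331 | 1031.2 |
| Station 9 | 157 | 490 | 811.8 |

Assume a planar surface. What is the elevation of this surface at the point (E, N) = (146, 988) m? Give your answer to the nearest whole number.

793 m

Let the plane be z = a·E + b·N + c.
Station 8−Station 7: 246a + 197b = 303.7;  Station 9−Station 7: 71a + 356b = 84.3.
Solving gives a = 1.24353, b = −0.01121.
Then c = 727.5 − a·86 − b·134 = 622.06.
At (146, 988): z = 181.6 − 11.1 + 622.06 = 792.5 m.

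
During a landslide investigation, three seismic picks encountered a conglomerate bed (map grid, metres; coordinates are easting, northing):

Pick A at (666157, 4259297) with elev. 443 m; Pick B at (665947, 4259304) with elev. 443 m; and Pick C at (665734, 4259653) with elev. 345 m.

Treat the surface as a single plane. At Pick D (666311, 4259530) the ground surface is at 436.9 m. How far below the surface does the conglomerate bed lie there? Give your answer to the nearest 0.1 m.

Two edge vectors: Pick A→Pick B = (-210, 7, 0), Pick A→Pick C = (-423, 356, -98).
Normal n = (Pick A→Pick B) × (Pick A→Pick C) = (-686, -20580, -71799).
So ∂z/∂easting = −n_x/n_z = −0.009554451 and ∂z/∂northing = −n_y/n_z = −0.286633519.
Intercept c from Pick A: 443 + 6364.76 + 1220857.29 = 1227665.05.
At (666311, 4259530): z_contact = −6366.24 − 1220924.07 + 1227665.05 = 374.74 m.
Depth below ground = 436.9 − 374.74 = 62.2 m.

62.2 m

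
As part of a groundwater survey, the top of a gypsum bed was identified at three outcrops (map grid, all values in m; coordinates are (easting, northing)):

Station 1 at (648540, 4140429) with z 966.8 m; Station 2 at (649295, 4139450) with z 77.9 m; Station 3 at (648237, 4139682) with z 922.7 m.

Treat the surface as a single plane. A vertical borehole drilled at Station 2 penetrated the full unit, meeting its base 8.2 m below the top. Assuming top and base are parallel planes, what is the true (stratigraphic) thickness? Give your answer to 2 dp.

6.40 m

Two edge vectors: Station 1→Station 2 = (755, -979, -888.9), Station 1→Station 3 = (-303, -747, -44.1).
Normal n = (Station 1→Station 2) × (Station 1→Station 3) = (-620834.4, 302632.2, -860622).
So ∂z/∂E = −n_x/n_z = −0.72138 and ∂z/∂N = −n_y/n_z = 0.35164.
|∇z| = √(a²+b²) = 0.80252, so dip δ = arctan(0.80252) = 38.75°.
True thickness = vertical thickness × cos δ = 8.2 × cos 38.75° = 6.40 m.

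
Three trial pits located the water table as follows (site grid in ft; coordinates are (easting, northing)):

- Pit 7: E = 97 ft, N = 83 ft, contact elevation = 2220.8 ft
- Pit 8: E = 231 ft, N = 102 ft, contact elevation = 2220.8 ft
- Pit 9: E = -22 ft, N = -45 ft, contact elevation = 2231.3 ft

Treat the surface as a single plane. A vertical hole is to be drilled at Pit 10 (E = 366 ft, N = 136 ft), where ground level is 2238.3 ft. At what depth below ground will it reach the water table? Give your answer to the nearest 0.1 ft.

18.9 ft

Two edge vectors: Pit 7→Pit 8 = (134, 19, 0), Pit 7→Pit 9 = (-119, -128, 10.5).
Normal n = (Pit 7→Pit 8) × (Pit 7→Pit 9) = (199.5, -1407, -14891).
So ∂z/∂E = −n_x/n_z = 0.01340 and ∂z/∂N = −n_y/n_z = −0.09449.
Intercept c from Pit 7: 2220.8 − 1.30 + 7.84 = 2227.34.
At (366, 136): z_contact = 4.90 − 12.85 + 2227.34 = 2219.40 ft.
Depth below ground = 2238.3 − 2219.40 = 18.9 ft.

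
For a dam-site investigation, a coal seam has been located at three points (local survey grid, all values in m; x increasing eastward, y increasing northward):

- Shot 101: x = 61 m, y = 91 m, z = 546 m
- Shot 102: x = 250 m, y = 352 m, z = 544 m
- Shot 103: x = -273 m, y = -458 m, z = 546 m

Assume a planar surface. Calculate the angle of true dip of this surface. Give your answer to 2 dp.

Two edge vectors: Shot 101→Shot 102 = (189, 261, -2), Shot 101→Shot 103 = (-334, -549, 0).
Normal n = (Shot 101→Shot 102) × (Shot 101→Shot 103) = (-1098, 668, -16587).
So ∂z/∂x = −n_x/n_z = −0.06620 and ∂z/∂y = −n_y/n_z = 0.04027.
Gradient magnitude |∇z| = √(a² + b²) = √(0.00438 + 0.00162) = 0.07748.
True dip = arctan(0.07748) = 4.43°, dipping toward ESE (azimuth ≈ 121°).

4.43°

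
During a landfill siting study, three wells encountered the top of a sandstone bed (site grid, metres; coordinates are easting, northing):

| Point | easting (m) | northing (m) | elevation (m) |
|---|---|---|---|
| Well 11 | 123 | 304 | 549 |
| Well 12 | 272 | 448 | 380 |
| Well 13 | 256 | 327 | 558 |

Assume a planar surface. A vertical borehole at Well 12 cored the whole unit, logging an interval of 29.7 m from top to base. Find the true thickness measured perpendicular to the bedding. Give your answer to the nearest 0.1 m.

Let the plane be z = a·easting + b·northing + c.
Well 12−Well 11: 149a + 144b = −169;  Well 13−Well 11: 133a + 23b = 9.
Solving gives a = 0.32960, b = −1.51466.
|∇z| = √(a²+b²) = 1.55011, so dip δ = arctan(1.55011) = 57.17°.
True thickness = vertical thickness × cos δ = 29.7 × cos 57.17° = 16.1 m.

16.1 m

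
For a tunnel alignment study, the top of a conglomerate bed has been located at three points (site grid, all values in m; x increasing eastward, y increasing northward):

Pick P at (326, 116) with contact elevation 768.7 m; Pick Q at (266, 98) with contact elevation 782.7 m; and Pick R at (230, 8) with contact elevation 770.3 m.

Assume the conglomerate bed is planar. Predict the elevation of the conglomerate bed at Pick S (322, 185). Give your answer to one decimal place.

788.1 m

Two edge vectors: Pick P→Pick Q = (-60, -18, 14), Pick P→Pick R = (-96, -108, 1.6).
Normal n = (Pick P→Pick Q) × (Pick P→Pick R) = (1483.2, -1248, 4752).
So ∂z/∂x = −n_x/n_z = −0.31212 and ∂z/∂y = −n_y/n_z = 0.26263.
Intercept c from Pick P: 768.7 + 101.75 − 30.46 = 839.99.
At (322, 185): z = −100.5 + 48.6 + 839.99 = 788.1 m.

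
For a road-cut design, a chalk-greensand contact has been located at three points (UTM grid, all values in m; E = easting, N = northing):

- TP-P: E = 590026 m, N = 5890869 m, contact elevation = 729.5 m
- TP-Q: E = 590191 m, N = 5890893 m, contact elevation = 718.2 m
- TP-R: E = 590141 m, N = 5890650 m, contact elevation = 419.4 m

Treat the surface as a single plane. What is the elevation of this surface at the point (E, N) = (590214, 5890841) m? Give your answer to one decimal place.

645.7 m

Let the plane be z = a·E + b·N + c.
TP-Q−TP-P: 165a + 24b = −11.3;  TP-R−TP-P: 115a − 219b = −310.1.
Solving gives a = −0.254971076, b = 1.282092814.
Then c = 729.5 − a·590026 − b·5890869 = −7401471.75.
At (590214, 5890841): z = −150487.5 + 7552604.9 − 7401471.75 = 645.7 m.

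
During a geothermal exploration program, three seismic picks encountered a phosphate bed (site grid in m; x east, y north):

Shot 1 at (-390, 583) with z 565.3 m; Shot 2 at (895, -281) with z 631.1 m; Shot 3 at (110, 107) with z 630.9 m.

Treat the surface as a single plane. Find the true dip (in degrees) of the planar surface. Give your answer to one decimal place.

Let the plane be z = a·x + b·y + c.
Shot 2−Shot 1: 1285a − 864b = 65.8;  Shot 3−Shot 1: 500a − 476b = 65.6.
Solving gives a = −0.14114, b = −0.28607.
Gradient magnitude |∇z| = √(a² + b²) = √(0.01992 + 0.08184) = 0.31900.
True dip = arctan(0.31900) = 17.7°, dipping toward NNE (azimuth ≈ 026°).

17.7°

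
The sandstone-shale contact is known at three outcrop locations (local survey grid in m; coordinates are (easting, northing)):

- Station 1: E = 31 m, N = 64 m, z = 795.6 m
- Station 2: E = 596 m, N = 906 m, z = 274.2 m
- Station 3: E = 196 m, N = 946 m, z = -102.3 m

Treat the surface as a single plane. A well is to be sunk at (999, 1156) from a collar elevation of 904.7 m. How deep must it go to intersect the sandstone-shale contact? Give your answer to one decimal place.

Let the plane be z = a·E + b·N + c.
Station 2−Station 1: 565a + 842b = −521.4;  Station 3−Station 1: 165a + 882b = −897.9.
Solving gives a = 0.824032, b = −1.172183.
Then c = 795.6 − a·31 − b·64 = 845.07.
At (999, 1156): z_contact = 823.21 − 1355.04 + 845.07 = 313.24 m.
Depth below ground = 904.7 − 313.24 = 591.5 m.

591.5 m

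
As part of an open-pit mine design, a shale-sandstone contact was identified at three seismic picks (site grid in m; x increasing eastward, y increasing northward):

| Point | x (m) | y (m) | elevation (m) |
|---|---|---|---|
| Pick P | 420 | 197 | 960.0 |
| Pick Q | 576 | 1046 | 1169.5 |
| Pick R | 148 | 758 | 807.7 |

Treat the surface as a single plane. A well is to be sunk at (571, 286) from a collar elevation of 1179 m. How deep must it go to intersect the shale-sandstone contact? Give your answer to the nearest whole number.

93 m

Let the plane be z = a·x + b·y + c.
Pick Q−Pick P: 156a + 849b = 209.5;  Pick R−Pick P: −272a + 561b = −152.3.
Solving gives a = 0.77512, b = 0.10434.
Then c = 960 − a·420 − b·197 = 613.90.
At (571, 286): z_contact = 442.6 + 29.8 + 613.90 = 1086.3 m.
Depth below ground = 1179 − 1086.3 = 93 m.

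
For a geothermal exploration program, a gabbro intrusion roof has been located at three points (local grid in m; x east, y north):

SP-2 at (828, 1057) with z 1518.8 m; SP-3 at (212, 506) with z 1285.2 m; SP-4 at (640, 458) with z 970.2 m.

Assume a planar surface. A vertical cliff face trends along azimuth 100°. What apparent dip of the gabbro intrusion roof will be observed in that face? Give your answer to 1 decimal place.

38.5°

Two edge vectors: SP-2→SP-3 = (-616, -551, -233.6), SP-2→SP-4 = (-188, -599, -548.6).
Normal n = (SP-2→SP-3) × (SP-2→SP-4) = (162352.2, -294020.8, 265396).
So ∂z/∂x = −n_x/n_z = −0.61174 and ∂z/∂y = −n_y/n_z = 1.10786.
Unit vector along 100° is (sin 100°, cos 100°) = (0.9848, -0.1736).
Slope in that direction = a·(0.9848) + b·(-0.1736) = −0.79482.
Apparent dip = arctan|0.79482| = 38.5° (true dip is 51.7°, so apparent ≤ true as expected).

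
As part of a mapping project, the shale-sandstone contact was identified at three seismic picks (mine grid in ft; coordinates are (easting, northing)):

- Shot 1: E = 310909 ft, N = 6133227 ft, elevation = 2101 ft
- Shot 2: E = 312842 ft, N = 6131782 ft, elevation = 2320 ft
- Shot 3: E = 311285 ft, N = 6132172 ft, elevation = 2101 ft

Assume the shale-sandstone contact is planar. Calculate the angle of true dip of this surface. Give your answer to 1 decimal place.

9.3°

Two edge vectors: Shot 1→Shot 2 = (1933, -1445, 219), Shot 1→Shot 3 = (376, -1055, 0).
Normal n = (Shot 1→Shot 2) × (Shot 1→Shot 3) = (231045, 82344, -1495995).
So ∂z/∂E = −n_x/n_z = 0.15444 and ∂z/∂N = −n_y/n_z = 0.05504.
Gradient magnitude |∇z| = √(a² + b²) = √(0.02385 + 0.00303) = 0.16396.
True dip = arctan(0.16396) = 9.3°, dipping toward WSW (azimuth ≈ 250°).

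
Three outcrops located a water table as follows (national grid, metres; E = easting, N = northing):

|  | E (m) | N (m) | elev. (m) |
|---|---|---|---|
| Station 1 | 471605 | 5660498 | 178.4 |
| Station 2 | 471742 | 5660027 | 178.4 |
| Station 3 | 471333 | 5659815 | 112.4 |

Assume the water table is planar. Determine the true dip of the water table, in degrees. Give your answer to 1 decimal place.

Two edge vectors: Station 1→Station 2 = (137, -471, 0), Station 1→Station 3 = (-272, -683, -66).
Normal n = (Station 1→Station 2) × (Station 1→Station 3) = (31086, 9042, -221683).
So ∂z/∂E = −n_x/n_z = 0.14023 and ∂z/∂N = −n_y/n_z = 0.04079.
Gradient magnitude |∇z| = √(a² + b²) = √(0.01966 + 0.00166) = 0.14604.
True dip = arctan(0.14604) = 8.3°, dipping toward WSW (azimuth ≈ 254°).

8.3°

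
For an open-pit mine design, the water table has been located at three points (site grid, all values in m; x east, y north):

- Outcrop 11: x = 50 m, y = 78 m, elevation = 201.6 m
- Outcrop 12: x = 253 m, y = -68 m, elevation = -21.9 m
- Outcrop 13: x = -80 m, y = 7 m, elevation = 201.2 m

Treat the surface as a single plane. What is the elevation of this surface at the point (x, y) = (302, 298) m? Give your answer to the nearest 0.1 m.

Two edge vectors: Outcrop 11→Outcrop 12 = (203, -146, -223.5), Outcrop 11→Outcrop 13 = (-130, -71, -0.4).
Normal n = (Outcrop 11→Outcrop 12) × (Outcrop 11→Outcrop 13) = (-15810.1, 29136.2, -33393).
So ∂z/∂x = −n_x/n_z = −0.47346 and ∂z/∂y = −n_y/n_z = 0.87252.
Intercept c from Outcrop 11: 201.6 + 23.67 − 68.06 = 157.22.
At (302, 298): z = −143.0 + 260.0 + 157.22 = 274.2 m.

274.2 m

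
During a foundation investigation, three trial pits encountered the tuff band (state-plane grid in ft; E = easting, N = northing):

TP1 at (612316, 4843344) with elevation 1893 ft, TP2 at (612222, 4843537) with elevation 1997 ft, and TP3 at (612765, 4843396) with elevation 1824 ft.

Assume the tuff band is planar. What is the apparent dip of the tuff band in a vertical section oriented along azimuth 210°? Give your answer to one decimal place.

Two edge vectors: TP1→TP2 = (-94, 193, 104), TP1→TP3 = (449, 52, -69).
Normal n = (TP1→TP2) × (TP1→TP3) = (-18725, 40210, -91545).
So ∂z/∂E = −n_x/n_z = −0.20454 and ∂z/∂N = −n_y/n_z = 0.43924.
Unit vector along 210° is (sin 210°, cos 210°) = (-0.5000, -0.8660).
Slope in that direction = a·(-0.5000) + b·(-0.8660) = −0.27812.
Apparent dip = arctan|0.27812| = 15.5° (true dip is 25.9°, so apparent ≤ true as expected).

15.5°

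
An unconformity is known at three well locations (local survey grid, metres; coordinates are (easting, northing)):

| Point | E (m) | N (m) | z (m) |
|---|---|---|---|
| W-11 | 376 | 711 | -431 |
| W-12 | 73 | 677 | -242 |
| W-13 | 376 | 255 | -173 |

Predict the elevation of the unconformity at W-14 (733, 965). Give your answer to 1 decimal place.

Two edge vectors: W-11→W-12 = (-303, -34, 189), W-11→W-13 = (0, -456, 258).
Normal n = (W-11→W-12) × (W-11→W-13) = (77412, 78174, 138168).
So ∂z/∂E = −n_x/n_z = −0.56027 and ∂z/∂N = −n_y/n_z = −0.56579.
Intercept c from W-11: -431 + 210.66 + 402.28 = 181.94.
At (733, 965): z = −410.7 − 546.0 + 181.94 = -774.7 m.

-774.7 m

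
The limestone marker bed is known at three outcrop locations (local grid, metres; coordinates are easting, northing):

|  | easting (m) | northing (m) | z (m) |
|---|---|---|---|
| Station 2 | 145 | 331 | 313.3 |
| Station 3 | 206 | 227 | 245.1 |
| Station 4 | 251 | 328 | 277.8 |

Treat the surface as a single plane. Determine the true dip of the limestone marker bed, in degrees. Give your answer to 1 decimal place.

29.6°

Let the plane be z = a·easting + b·northing + c.
Station 3−Station 2: 61a − 104b = −68.2;  Station 4−Station 2: 106a − 3b = −35.5.
Solving gives a = −0.32169, b = 0.46709.
Gradient magnitude |∇z| = √(a² + b²) = √(0.10348 + 0.21817) = 0.56714.
True dip = arctan(0.56714) = 29.6°, dipping toward SE (azimuth ≈ 145°).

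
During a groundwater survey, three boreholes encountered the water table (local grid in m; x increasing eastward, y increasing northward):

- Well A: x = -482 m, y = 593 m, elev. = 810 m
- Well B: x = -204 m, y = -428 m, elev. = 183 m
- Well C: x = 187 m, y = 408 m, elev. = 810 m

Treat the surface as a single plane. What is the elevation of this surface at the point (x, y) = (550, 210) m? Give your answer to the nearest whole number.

Two edge vectors: Well A→Well B = (278, -1021, -627), Well A→Well C = (669, -185, 0).
Normal n = (Well A→Well B) × (Well A→Well C) = (-115995, -419463, 631619).
So ∂z/∂x = −n_x/n_z = 0.18365 and ∂z/∂y = −n_y/n_z = 0.66411.
Intercept c from Well A: 810 + 88.52 − 393.82 = 504.70.
At (550, 210): z = 101.0 + 139.5 + 504.70 = 745.2 m.

745 m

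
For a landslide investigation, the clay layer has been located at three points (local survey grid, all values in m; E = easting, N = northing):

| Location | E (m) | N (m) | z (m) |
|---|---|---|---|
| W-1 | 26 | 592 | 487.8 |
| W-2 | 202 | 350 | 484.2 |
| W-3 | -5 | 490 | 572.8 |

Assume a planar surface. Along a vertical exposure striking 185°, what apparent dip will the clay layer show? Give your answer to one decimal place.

33.1°

Two edge vectors: W-1→W-2 = (176, -242, -3.6), W-1→W-3 = (-31, -102, 85).
Normal n = (W-1→W-2) × (W-1→W-3) = (-20937.2, -14848.4, -25454).
So ∂z/∂E = −n_x/n_z = −0.82255 and ∂z/∂N = −n_y/n_z = −0.58334.
Unit vector along 185° is (sin 185°, cos 185°) = (-0.0872, -0.9962).
Slope in that direction = a·(-0.0872) + b·(-0.9962) = 0.65281.
Apparent dip = arctan|0.65281| = 33.1° (true dip is 45.2°, so apparent ≤ true as expected).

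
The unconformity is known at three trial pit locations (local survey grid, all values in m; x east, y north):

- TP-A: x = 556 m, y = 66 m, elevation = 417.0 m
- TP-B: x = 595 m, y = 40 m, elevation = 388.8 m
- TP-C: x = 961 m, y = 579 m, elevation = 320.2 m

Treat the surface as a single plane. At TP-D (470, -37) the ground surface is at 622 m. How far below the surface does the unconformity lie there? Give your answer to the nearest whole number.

183 m

Let the plane be z = a·x + b·y + c.
TP-B−TP-A: 39a − 26b = −28.2;  TP-C−TP-A: 405a + 513b = −96.8.
Solving gives a = −0.55616, b = 0.25038.
Then c = 417 − a·556 − b·66 = 709.70.
At (470, -37): z_contact = −261.4 − 9.3 + 709.70 = 439.0 m.
Depth below ground = 622 − 439.0 = 183 m.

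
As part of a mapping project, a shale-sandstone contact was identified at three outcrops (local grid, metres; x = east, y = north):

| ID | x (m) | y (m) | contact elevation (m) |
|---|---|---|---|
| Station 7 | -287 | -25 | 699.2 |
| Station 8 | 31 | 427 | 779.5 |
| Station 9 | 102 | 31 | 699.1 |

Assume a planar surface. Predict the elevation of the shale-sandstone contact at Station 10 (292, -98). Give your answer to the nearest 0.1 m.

668.1 m

Two edge vectors: Station 7→Station 8 = (318, 452, 80.3), Station 7→Station 9 = (389, 56, -0.1).
Normal n = (Station 7→Station 8) × (Station 7→Station 9) = (-4542, 31268.5, -158020).
So ∂z/∂x = −n_x/n_z = −0.02874 and ∂z/∂y = −n_y/n_z = 0.19788.
Intercept c from Station 7: 699.2 − 8.25 + 4.95 = 695.90.
At (292, -98): z = −8.4 − 19.4 + 695.90 = 668.1 m.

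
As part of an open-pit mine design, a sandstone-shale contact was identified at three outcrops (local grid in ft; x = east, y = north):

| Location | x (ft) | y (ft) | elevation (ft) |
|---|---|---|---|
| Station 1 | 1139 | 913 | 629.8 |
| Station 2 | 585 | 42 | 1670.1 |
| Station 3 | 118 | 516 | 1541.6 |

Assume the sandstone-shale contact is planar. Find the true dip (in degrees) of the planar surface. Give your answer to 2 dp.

45.24°

Let the plane be z = a·x + b·y + c.
Station 2−Station 1: −554a − 871b = 1040.3;  Station 3−Station 1: −1021a − 397b = 911.8.
Solving gives a = −0.56947, b = −0.83216.
Gradient magnitude |∇z| = √(a² + b²) = √(0.32430 + 0.69249) = 1.00836.
True dip = arctan(1.00836) = 45.24°, dipping toward NE (azimuth ≈ 034°).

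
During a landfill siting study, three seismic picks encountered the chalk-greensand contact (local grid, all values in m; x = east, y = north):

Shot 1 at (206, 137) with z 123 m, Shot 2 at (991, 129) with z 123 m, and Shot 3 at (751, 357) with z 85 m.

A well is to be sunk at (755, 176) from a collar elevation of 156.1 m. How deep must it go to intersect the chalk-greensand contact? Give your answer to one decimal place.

40.6 m

Two edge vectors: Shot 1→Shot 2 = (785, -8, 0), Shot 1→Shot 3 = (545, 220, -38).
Normal n = (Shot 1→Shot 2) × (Shot 1→Shot 3) = (304, 29830, 177060).
So ∂z/∂x = −n_x/n_z = −0.00172 and ∂z/∂y = −n_y/n_z = −0.16847.
Intercept c from Shot 1: 123 + 0.35 + 23.08 = 146.43.
At (755, 176): z_contact = −1.30 − 29.65 + 146.43 = 115.49 m.
Depth below ground = 156.1 − 115.49 = 40.6 m.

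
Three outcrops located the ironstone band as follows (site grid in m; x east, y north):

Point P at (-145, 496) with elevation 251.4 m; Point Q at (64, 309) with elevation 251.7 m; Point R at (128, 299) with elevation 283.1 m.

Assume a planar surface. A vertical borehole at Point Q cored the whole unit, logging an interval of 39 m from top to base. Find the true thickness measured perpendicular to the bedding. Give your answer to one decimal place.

Two edge vectors: Point P→Point Q = (209, -187, 0.3), Point P→Point R = (273, -197, 31.7).
Normal n = (Point P→Point Q) × (Point P→Point R) = (-5868.8, -6543.4, 9878).
So ∂z/∂x = −n_x/n_z = 0.59413 and ∂z/∂y = −n_y/n_z = 0.66242.
|∇z| = √(a²+b²) = 0.88983, so dip δ = arctan(0.88983) = 41.66°.
True thickness = vertical thickness × cos δ = 39 × cos 41.66° = 29.1 m.

29.1 m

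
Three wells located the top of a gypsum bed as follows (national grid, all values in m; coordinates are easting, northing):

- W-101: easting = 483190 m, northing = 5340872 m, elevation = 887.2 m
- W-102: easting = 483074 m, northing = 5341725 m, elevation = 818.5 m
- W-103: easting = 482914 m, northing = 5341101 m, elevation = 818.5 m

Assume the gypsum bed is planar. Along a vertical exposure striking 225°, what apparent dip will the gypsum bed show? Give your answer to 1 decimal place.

6.2°

Let the plane be z = a·easting + b·northing + c.
W-102−W-101: −116a + 853b = −68.7;  W-103−W-101: −276a + 229b = −68.7.
Solving gives a = 0.20525, b = −0.05263.
Unit vector along 225° is (sin 225°, cos 225°) = (-0.7071, -0.7071).
Slope in that direction = a·(-0.7071) + b·(-0.7071) = −0.10792.
Apparent dip = arctan|0.10792| = 6.2° (true dip is 12.0°, so apparent ≤ true as expected).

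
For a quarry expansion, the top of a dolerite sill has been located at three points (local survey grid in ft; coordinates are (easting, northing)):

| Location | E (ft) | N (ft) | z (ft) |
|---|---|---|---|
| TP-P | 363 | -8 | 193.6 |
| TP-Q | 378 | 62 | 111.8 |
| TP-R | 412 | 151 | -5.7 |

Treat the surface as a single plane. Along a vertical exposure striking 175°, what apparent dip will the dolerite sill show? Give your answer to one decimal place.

41.7°

Let the plane be z = a·E + b·N + c.
TP-Q−TP-P: 15a + 70b = −81.8;  TP-R−TP-P: 49a + 159b = −199.3.
Solving gives a = −0.90411, b = −0.97483.
Unit vector along 175° is (sin 175°, cos 175°) = (0.0872, -0.9962).
Slope in that direction = a·(0.0872) + b·(-0.9962) = 0.89232.
Apparent dip = arctan|0.89232| = 41.7° (true dip is 53.1°, so apparent ≤ true as expected).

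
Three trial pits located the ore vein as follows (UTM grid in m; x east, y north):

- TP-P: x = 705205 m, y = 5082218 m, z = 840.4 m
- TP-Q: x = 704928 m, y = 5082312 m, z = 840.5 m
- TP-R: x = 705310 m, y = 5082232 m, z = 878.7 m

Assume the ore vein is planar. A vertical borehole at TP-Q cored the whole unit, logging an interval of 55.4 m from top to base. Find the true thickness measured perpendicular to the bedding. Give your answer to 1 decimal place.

42.9 m

Let the plane be z = a·x + b·y + c.
TP-Q−TP-P: −277a + 94b = 0.1;  TP-R−TP-P: 105a + 14b = 38.3.
Solving gives a = 0.26177, b = 0.77245.
|∇z| = √(a²+b²) = 0.81560, so dip δ = arctan(0.81560) = 39.20°.
True thickness = vertical thickness × cos δ = 55.4 × cos 39.20° = 42.9 m.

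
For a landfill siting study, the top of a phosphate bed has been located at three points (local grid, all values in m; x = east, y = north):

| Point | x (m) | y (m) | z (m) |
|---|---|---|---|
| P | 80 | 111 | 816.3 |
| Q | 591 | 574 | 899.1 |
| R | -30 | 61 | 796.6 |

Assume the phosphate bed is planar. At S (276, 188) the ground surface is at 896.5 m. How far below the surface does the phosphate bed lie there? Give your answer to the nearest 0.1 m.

Two edge vectors: P→Q = (511, 463, 82.8), P→R = (-110, -50, -19.7).
Normal n = (P→Q) × (P→R) = (-4981.1, 958.7, 25380).
So ∂z/∂x = −n_x/n_z = 0.19626 and ∂z/∂y = −n_y/n_z = −0.03777.
Intercept c from P: 816.3 − 15.70 + 4.19 = 804.79.
At (276, 188): z_contact = 54.17 − 7.10 + 804.79 = 851.86 m.
Depth below ground = 896.5 − 851.86 = 44.6 m.

44.6 m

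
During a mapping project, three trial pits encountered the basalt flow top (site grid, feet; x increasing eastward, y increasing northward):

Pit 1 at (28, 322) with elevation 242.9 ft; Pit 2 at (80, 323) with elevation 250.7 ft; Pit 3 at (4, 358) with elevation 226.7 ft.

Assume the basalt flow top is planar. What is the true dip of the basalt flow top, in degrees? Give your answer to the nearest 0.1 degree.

Let the plane be z = a·x + b·y + c.
Pit 2−Pit 1: 52a + 1b = 7.8;  Pit 3−Pit 1: −24a + 36b = −16.2.
Solving gives a = 0.15665, b = −0.34557.
Gradient magnitude |∇z| = √(a² + b²) = √(0.02454 + 0.11942) = 0.37942.
True dip = arctan(0.37942) = 20.8°, dipping toward NNW (azimuth ≈ 336°).

20.8°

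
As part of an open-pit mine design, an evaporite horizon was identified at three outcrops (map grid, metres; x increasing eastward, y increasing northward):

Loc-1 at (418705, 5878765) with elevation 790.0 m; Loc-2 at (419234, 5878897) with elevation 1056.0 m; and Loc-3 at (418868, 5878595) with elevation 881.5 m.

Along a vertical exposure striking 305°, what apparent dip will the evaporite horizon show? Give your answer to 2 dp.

Two edge vectors: Loc-1→Loc-2 = (529, 132, 266), Loc-1→Loc-3 = (163, -170, 91.5).
Normal n = (Loc-1→Loc-2) × (Loc-1→Loc-3) = (57298, -5045.5, -111446).
So ∂z/∂x = −n_x/n_z = 0.51413 and ∂z/∂y = −n_y/n_z = −0.04527.
Unit vector along 305° is (sin 305°, cos 305°) = (-0.8192, 0.5736).
Slope in that direction = a·(-0.8192) + b·(0.5736) = −0.44712.
Apparent dip = arctan|0.44712| = 24.09° (true dip is 27.3°, so apparent ≤ true as expected).

24.09°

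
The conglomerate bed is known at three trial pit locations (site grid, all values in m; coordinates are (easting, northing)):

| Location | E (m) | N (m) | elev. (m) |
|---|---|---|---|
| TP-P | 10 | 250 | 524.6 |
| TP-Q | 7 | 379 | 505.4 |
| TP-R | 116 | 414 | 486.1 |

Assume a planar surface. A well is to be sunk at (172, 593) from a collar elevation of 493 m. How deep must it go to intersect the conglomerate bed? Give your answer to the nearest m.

41 m

Let the plane be z = a·E + b·N + c.
TP-Q−TP-P: −3a + 129b = −19.2;  TP-R−TP-P: 106a + 164b = −38.5.
Solving gives a = −0.12831, b = −0.15182.
Then c = 524.6 − a·10 − b·250 = 563.84.
At (172, 593): z_contact = −22.1 − 90.0 + 563.84 = 451.7 m.
Depth below ground = 493 − 451.7 = 41 m.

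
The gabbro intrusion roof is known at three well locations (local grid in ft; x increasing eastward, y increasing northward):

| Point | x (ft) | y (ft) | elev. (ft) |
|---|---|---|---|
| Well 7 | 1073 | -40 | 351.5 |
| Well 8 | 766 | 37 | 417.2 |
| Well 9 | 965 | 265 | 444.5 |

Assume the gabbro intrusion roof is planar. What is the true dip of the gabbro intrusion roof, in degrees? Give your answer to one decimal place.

Let the plane be z = a·x + b·y + c.
Well 8−Well 7: −307a + 77b = 65.7;  Well 9−Well 7: −108a + 305b = 93.
Solving gives a = −0.15093, b = 0.25147.
Gradient magnitude |∇z| = √(a² + b²) = √(0.02278 + 0.06324) = 0.29329.
True dip = arctan(0.29329) = 16.3°, dipping toward SSE (azimuth ≈ 149°).

16.3°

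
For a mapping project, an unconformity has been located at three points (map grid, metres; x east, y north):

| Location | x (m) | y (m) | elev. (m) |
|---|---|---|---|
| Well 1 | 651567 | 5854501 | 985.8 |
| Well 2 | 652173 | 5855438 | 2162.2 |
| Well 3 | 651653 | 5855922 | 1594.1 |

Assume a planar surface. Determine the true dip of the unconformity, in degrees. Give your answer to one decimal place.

55.5°

Two edge vectors: Well 1→Well 2 = (606, 937, 1176.4), Well 1→Well 3 = (86, 1421, 608.3).
Normal n = (Well 1→Well 2) × (Well 1→Well 3) = (-1101687.3, -267459.4, 780544).
So ∂z/∂x = −n_x/n_z = 1.41144 and ∂z/∂y = −n_y/n_z = 0.34266.
Gradient magnitude |∇z| = √(a² + b²) = √(1.99215 + 0.11741) = 1.45243.
True dip = arctan(1.45243) = 55.5°, dipping toward WSW (azimuth ≈ 256°).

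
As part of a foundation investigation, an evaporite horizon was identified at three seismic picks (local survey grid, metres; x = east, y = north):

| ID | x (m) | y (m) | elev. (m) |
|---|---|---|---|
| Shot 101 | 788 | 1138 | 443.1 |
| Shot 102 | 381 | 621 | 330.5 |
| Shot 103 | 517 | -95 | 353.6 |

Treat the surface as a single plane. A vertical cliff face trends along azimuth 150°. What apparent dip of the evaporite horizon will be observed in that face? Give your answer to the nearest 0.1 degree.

6.5°

Let the plane be z = a·x + b·y + c.
Shot 102−Shot 101: −407a − 517b = −112.6;  Shot 103−Shot 101: −271a − 1233b = −89.5.
Solving gives a = 0.25590, b = 0.01634.
Unit vector along 150° is (sin 150°, cos 150°) = (0.5000, -0.8660).
Slope in that direction = a·(0.5000) + b·(-0.8660) = 0.11379.
Apparent dip = arctan|0.11379| = 6.5° (true dip is 14.4°, so apparent ≤ true as expected).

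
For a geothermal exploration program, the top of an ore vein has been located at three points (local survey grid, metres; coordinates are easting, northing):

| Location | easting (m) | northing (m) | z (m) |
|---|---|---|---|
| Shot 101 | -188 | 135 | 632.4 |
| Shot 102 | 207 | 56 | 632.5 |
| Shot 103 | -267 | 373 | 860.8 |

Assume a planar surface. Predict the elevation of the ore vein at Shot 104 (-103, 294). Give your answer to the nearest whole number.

Let the plane be z = a·easting + b·northing + c.
Shot 102−Shot 101: 395a − 79b = 0.1;  Shot 103−Shot 101: −79a + 238b = 228.4.
Solving gives a = 0.20585, b = 1.02799.
Then c = 632.4 − a·-188 − b·135 = 532.32.
At (-103, 294): z = −21.2 + 302.2 + 532.32 = 813.3 m.

813 m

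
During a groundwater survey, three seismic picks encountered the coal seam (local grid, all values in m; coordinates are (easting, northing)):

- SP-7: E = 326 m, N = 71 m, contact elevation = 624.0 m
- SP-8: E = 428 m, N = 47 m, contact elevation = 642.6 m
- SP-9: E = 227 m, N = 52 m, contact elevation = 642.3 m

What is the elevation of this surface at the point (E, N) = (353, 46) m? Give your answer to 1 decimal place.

645.0 m

Two edge vectors: SP-7→SP-8 = (102, -24, 18.6), SP-7→SP-9 = (-99, -19, 18.3).
Normal n = (SP-7→SP-8) × (SP-7→SP-9) = (-85.8, -3708, -4314).
So ∂z/∂E = −n_x/n_z = −0.01989 and ∂z/∂N = −n_y/n_z = −0.85953.
Intercept c from SP-7: 624 + 6.48 + 61.03 = 691.51.
At (353, 46): z = −7.0 − 39.5 + 691.51 = 645.0 m.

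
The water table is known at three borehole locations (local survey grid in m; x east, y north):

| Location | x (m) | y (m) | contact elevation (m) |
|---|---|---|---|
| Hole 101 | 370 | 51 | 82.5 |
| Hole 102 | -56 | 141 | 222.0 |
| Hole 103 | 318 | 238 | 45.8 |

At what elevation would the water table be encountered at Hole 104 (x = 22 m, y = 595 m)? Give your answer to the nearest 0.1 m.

Let the plane be z = a·x + b·y + c.
Hole 102−Hole 101: −426a + 90b = 139.5;  Hole 103−Hole 101: −52a + 187b = −36.7.
Solving gives a = −0.39195, b = −0.30525.
Then c = 82.5 − a·370 − b·51 = 243.09.
At (22, 595): z = −8.6 − 181.6 + 243.09 = 52.8 m.

52.8 m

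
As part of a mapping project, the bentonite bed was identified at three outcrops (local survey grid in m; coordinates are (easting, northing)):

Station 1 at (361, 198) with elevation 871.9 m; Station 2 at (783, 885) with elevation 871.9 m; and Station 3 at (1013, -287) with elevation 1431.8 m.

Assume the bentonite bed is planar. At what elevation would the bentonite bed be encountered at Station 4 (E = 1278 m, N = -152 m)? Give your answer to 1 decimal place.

1539.1 m

Let the plane be z = a·E + b·N + c.
Station 2−Station 1: 422a + 687b = 0;  Station 3−Station 1: 652a − 485b = 559.9.
Solving gives a = 0.589419, b = −0.362059.
Then c = 871.9 − a·361 − b·198 = 730.81.
At (1278, -152): z = 753.3 + 55.0 + 730.81 = 1539.1 m.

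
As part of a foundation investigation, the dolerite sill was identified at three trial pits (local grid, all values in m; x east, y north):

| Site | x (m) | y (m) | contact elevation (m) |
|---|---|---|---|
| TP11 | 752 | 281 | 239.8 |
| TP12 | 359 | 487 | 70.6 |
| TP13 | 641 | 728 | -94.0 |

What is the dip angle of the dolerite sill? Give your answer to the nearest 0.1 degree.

36.4°

Let the plane be z = a·x + b·y + c.
TP12−TP11: −393a + 206b = −169.2;  TP13−TP11: −111a + 447b = −333.8.
Solving gives a = 0.04496, b = −0.73559.
Gradient magnitude |∇z| = √(a² + b²) = √(0.00202 + 0.54110) = 0.73696.
True dip = arctan(0.73696) = 36.4°, dipping toward N (azimuth ≈ 357°).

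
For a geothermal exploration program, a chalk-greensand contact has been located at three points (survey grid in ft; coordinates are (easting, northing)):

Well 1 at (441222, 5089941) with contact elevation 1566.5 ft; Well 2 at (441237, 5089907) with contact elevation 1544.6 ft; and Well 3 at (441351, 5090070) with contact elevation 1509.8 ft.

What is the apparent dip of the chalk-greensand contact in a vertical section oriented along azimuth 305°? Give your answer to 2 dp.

38.49°

Let the plane be z = a·E + b·N + c.
Well 2−Well 1: 15a − 34b = −21.9;  Well 3−Well 1: 129a + 129b = −56.7.
Solving gives a = −0.75192, b = 0.31239.
Unit vector along 305° is (sin 305°, cos 305°) = (-0.8192, 0.5736).
Slope in that direction = a·(-0.8192) + b·(0.5736) = 0.79512.
Apparent dip = arctan|0.79512| = 38.49° (true dip is 39.2°, so apparent ≤ true as expected).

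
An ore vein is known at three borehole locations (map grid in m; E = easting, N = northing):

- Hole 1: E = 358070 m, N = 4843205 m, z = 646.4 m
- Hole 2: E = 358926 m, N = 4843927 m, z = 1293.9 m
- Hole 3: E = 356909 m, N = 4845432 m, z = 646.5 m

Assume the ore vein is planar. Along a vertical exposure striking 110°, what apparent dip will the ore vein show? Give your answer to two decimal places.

Two edge vectors: Hole 1→Hole 2 = (856, 722, 647.5), Hole 1→Hole 3 = (-1161, 2227, 0.1).
Normal n = (Hole 1→Hole 2) × (Hole 1→Hole 3) = (-1441910.3, -751833.1, 2744554).
So ∂z/∂E = −n_x/n_z = 0.52537 and ∂z/∂N = −n_y/n_z = 0.27394.
Unit vector along 110° is (sin 110°, cos 110°) = (0.9397, -0.3420).
Slope in that direction = a·(0.9397) + b·(-0.3420) = 0.40000.
Apparent dip = arctan|0.40000| = 21.80° (true dip is 30.6°, so apparent ≤ true as expected).

21.80°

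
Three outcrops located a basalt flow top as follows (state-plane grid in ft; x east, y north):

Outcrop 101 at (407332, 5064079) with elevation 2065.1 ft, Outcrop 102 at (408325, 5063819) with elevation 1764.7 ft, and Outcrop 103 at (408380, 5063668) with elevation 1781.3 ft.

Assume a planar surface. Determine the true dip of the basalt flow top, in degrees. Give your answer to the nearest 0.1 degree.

Two edge vectors: Outcrop 101→Outcrop 102 = (993, -260, -300.4), Outcrop 101→Outcrop 103 = (1048, -411, -283.8).
Normal n = (Outcrop 101→Outcrop 102) × (Outcrop 101→Outcrop 103) = (-49676.4, -33005.8, -135643).
So ∂z/∂x = −n_x/n_z = −0.36623 and ∂z/∂y = −n_y/n_z = −0.24333.
Gradient magnitude |∇z| = √(a² + b²) = √(0.13412 + 0.05921) = 0.43970.
True dip = arctan(0.43970) = 23.7°, dipping toward ENE (azimuth ≈ 056°).

23.7°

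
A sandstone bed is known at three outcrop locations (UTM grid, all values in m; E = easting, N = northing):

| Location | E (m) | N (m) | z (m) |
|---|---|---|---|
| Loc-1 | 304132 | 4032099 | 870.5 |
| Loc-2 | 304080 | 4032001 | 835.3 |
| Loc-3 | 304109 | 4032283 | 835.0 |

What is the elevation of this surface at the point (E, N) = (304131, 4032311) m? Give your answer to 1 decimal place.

851.1 m

Let the plane be z = a·E + b·N + c.
Loc-2−Loc-1: −52a − 98b = −35.2;  Loc-3−Loc-1: −23a + 184b = −35.5.
Solving gives a = 0.842141770, b = −0.087667061.
Then c = 870.5 − a·304132 − b·4032099 = 98230.51.
At (304131, 4032311): z = 256121.4 − 353500.9 + 98230.51 = 851.1 m.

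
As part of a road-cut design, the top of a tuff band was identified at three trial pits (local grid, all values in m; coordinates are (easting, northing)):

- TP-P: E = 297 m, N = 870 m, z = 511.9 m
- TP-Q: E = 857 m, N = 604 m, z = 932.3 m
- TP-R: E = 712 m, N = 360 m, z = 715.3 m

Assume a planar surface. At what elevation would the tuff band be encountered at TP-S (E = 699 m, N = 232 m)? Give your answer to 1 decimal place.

Two edge vectors: TP-P→TP-Q = (560, -266, 420.4), TP-P→TP-R = (415, -510, 203.4).
Normal n = (TP-P→TP-Q) × (TP-P→TP-R) = (160299.6, 60562, -175210).
So ∂z/∂E = −n_x/n_z = 0.91490 and ∂z/∂N = −n_y/n_z = 0.34565.
Intercept c from TP-P: 511.9 − 271.73 − 300.72 = −60.54.
At (699, 232): z = 639.5 + 80.2 − 60.54 = 659.2 m.

659.2 m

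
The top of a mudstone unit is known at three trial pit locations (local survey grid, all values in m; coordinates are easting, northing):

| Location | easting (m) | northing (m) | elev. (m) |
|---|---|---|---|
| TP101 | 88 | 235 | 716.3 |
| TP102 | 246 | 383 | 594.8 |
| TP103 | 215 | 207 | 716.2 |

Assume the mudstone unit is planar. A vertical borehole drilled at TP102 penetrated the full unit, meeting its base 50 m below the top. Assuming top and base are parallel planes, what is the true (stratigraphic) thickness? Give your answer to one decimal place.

41.3 m

Two edge vectors: TP101→TP102 = (158, 148, -121.5), TP101→TP103 = (127, -28, -0.1).
Normal n = (TP101→TP102) × (TP101→TP103) = (-3416.8, -15414.7, -23220).
So ∂z/∂easting = −n_x/n_z = −0.14715 and ∂z/∂northing = −n_y/n_z = −0.66385.
|∇z| = √(a²+b²) = 0.67997, so dip δ = arctan(0.67997) = 34.21°.
True thickness = vertical thickness × cos δ = 50 × cos 34.21° = 41.3 m.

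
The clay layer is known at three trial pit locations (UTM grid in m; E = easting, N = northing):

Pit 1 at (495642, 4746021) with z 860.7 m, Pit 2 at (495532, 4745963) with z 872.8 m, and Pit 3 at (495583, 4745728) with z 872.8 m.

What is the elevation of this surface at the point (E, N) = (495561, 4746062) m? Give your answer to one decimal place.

Let the plane be z = a·E + b·N + c.
Pit 2−Pit 1: −110a − 58b = 12.1;  Pit 3−Pit 1: −59a − 293b = 12.1.
Solving gives a = −0.098705221, b = −0.021421133.
Then c = 860.7 − a·495642 − b·4746021 = 151448.30.
At (495561, 4746062): z = −48914.5 − 101666.0 + 151448.30 = 867.8 m.

867.8 m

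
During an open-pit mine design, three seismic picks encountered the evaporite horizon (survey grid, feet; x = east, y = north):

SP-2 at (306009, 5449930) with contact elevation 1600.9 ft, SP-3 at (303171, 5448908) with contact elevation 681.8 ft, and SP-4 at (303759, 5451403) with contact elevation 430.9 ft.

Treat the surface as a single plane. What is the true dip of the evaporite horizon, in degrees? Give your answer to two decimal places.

23.67°

Two edge vectors: SP-2→SP-3 = (-2838, -1022, -919.1), SP-2→SP-4 = (-2250, 1473, -1170).
Normal n = (SP-2→SP-3) × (SP-2→SP-4) = (2549574.3, -1252485, -6479874).
So ∂z/∂x = −n_x/n_z = 0.39346 and ∂z/∂y = −n_y/n_z = −0.19329.
Gradient magnitude |∇z| = √(a² + b²) = √(0.15481 + 0.03736) = 0.43837.
True dip = arctan(0.43837) = 23.67°, dipping toward WNW (azimuth ≈ 296°).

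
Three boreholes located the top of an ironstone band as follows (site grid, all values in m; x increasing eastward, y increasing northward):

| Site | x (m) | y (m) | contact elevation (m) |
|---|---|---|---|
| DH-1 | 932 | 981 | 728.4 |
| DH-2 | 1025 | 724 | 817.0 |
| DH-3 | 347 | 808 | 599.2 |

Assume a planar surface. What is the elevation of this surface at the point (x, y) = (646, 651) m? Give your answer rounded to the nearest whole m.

724 m

Let the plane be z = a·x + b·y + c.
DH-2−DH-1: 93a − 257b = 88.6;  DH-3−DH-1: −585a − 173b = −129.2.
Solving gives a = 0.29160, b = −0.23923.
Then c = 728.4 − a·932 − b·981 = 691.31.
At (646, 651): z = 188.4 − 155.7 + 691.31 = 723.9 m.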